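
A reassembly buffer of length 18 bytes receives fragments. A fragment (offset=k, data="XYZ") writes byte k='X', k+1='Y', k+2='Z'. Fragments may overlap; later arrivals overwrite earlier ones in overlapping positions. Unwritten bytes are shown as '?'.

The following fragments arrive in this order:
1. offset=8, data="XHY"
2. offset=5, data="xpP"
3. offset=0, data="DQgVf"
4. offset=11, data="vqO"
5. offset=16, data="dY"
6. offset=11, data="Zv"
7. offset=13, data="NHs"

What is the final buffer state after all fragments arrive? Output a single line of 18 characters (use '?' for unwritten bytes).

Answer: DQgVfxpPXHYZvNHsdY

Derivation:
Fragment 1: offset=8 data="XHY" -> buffer=????????XHY???????
Fragment 2: offset=5 data="xpP" -> buffer=?????xpPXHY???????
Fragment 3: offset=0 data="DQgVf" -> buffer=DQgVfxpPXHY???????
Fragment 4: offset=11 data="vqO" -> buffer=DQgVfxpPXHYvqO????
Fragment 5: offset=16 data="dY" -> buffer=DQgVfxpPXHYvqO??dY
Fragment 6: offset=11 data="Zv" -> buffer=DQgVfxpPXHYZvO??dY
Fragment 7: offset=13 data="NHs" -> buffer=DQgVfxpPXHYZvNHsdY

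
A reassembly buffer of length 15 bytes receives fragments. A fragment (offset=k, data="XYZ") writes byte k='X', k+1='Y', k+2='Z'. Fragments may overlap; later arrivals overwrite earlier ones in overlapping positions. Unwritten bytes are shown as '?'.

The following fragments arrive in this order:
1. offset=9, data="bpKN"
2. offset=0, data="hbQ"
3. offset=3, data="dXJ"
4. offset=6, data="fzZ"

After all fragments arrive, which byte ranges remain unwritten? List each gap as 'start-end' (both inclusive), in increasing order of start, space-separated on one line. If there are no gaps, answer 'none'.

Answer: 13-14

Derivation:
Fragment 1: offset=9 len=4
Fragment 2: offset=0 len=3
Fragment 3: offset=3 len=3
Fragment 4: offset=6 len=3
Gaps: 13-14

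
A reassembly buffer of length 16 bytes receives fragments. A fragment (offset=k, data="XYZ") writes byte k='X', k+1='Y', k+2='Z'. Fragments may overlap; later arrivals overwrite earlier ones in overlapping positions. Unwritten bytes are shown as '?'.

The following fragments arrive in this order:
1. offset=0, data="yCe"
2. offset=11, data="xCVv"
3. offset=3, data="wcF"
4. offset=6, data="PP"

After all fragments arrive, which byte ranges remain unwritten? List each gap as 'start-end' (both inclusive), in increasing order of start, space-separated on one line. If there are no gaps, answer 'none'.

Answer: 8-10 15-15

Derivation:
Fragment 1: offset=0 len=3
Fragment 2: offset=11 len=4
Fragment 3: offset=3 len=3
Fragment 4: offset=6 len=2
Gaps: 8-10 15-15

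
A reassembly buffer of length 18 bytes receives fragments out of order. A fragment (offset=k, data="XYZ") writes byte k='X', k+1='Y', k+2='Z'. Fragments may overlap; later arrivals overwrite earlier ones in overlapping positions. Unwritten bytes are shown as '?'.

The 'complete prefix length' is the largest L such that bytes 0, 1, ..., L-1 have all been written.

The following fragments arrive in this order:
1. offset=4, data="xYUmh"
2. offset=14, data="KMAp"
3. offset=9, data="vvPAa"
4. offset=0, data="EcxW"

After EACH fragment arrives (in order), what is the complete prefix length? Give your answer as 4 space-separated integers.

Answer: 0 0 0 18

Derivation:
Fragment 1: offset=4 data="xYUmh" -> buffer=????xYUmh????????? -> prefix_len=0
Fragment 2: offset=14 data="KMAp" -> buffer=????xYUmh?????KMAp -> prefix_len=0
Fragment 3: offset=9 data="vvPAa" -> buffer=????xYUmhvvPAaKMAp -> prefix_len=0
Fragment 4: offset=0 data="EcxW" -> buffer=EcxWxYUmhvvPAaKMAp -> prefix_len=18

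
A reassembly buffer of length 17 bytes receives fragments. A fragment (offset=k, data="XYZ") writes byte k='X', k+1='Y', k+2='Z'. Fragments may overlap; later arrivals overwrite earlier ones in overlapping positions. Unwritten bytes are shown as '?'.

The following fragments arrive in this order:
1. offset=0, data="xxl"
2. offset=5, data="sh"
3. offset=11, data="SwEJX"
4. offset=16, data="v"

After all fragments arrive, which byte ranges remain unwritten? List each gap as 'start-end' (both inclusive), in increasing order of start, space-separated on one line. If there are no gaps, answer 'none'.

Answer: 3-4 7-10

Derivation:
Fragment 1: offset=0 len=3
Fragment 2: offset=5 len=2
Fragment 3: offset=11 len=5
Fragment 4: offset=16 len=1
Gaps: 3-4 7-10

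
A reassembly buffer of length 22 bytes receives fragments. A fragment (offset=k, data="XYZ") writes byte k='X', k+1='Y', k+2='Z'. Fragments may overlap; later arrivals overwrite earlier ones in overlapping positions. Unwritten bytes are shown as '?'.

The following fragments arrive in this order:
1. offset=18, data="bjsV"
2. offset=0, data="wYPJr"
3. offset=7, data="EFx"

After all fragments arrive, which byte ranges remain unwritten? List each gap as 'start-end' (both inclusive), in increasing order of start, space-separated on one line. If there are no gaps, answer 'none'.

Answer: 5-6 10-17

Derivation:
Fragment 1: offset=18 len=4
Fragment 2: offset=0 len=5
Fragment 3: offset=7 len=3
Gaps: 5-6 10-17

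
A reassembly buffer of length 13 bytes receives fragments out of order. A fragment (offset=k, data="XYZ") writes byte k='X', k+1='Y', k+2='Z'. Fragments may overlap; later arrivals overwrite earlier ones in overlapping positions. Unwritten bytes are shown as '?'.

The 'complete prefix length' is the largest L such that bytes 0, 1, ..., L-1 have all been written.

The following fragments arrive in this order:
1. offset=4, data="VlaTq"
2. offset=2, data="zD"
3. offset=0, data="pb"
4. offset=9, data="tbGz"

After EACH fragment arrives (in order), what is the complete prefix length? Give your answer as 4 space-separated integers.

Fragment 1: offset=4 data="VlaTq" -> buffer=????VlaTq???? -> prefix_len=0
Fragment 2: offset=2 data="zD" -> buffer=??zDVlaTq???? -> prefix_len=0
Fragment 3: offset=0 data="pb" -> buffer=pbzDVlaTq???? -> prefix_len=9
Fragment 4: offset=9 data="tbGz" -> buffer=pbzDVlaTqtbGz -> prefix_len=13

Answer: 0 0 9 13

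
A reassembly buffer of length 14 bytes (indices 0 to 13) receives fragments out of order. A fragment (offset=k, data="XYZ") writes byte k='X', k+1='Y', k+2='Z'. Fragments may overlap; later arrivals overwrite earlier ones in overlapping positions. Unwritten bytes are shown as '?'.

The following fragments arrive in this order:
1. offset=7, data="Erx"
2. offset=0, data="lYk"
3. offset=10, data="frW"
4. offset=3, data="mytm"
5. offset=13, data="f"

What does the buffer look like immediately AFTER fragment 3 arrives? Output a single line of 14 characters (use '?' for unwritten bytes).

Fragment 1: offset=7 data="Erx" -> buffer=???????Erx????
Fragment 2: offset=0 data="lYk" -> buffer=lYk????Erx????
Fragment 3: offset=10 data="frW" -> buffer=lYk????ErxfrW?

Answer: lYk????ErxfrW?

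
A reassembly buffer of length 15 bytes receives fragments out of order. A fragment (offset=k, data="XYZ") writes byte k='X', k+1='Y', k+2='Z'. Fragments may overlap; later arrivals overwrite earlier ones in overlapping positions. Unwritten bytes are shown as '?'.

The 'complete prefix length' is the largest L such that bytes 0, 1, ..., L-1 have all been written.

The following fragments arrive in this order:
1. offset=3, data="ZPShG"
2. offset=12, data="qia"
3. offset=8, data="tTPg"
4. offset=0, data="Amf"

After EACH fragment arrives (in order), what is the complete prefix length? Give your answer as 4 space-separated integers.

Fragment 1: offset=3 data="ZPShG" -> buffer=???ZPShG??????? -> prefix_len=0
Fragment 2: offset=12 data="qia" -> buffer=???ZPShG????qia -> prefix_len=0
Fragment 3: offset=8 data="tTPg" -> buffer=???ZPShGtTPgqia -> prefix_len=0
Fragment 4: offset=0 data="Amf" -> buffer=AmfZPShGtTPgqia -> prefix_len=15

Answer: 0 0 0 15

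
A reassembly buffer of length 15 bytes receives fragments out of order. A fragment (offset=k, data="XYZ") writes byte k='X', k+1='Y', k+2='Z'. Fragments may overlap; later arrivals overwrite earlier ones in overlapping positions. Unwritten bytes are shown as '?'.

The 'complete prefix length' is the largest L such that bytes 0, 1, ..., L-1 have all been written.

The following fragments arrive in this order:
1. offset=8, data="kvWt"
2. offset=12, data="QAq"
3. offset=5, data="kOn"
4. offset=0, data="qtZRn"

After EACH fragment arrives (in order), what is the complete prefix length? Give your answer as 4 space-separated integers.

Answer: 0 0 0 15

Derivation:
Fragment 1: offset=8 data="kvWt" -> buffer=????????kvWt??? -> prefix_len=0
Fragment 2: offset=12 data="QAq" -> buffer=????????kvWtQAq -> prefix_len=0
Fragment 3: offset=5 data="kOn" -> buffer=?????kOnkvWtQAq -> prefix_len=0
Fragment 4: offset=0 data="qtZRn" -> buffer=qtZRnkOnkvWtQAq -> prefix_len=15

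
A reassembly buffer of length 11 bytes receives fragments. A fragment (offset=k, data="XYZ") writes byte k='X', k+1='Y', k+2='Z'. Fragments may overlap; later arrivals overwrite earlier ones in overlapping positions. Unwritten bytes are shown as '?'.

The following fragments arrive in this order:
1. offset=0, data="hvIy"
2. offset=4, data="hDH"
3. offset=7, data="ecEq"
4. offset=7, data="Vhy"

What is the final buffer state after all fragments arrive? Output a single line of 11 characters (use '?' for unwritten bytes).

Fragment 1: offset=0 data="hvIy" -> buffer=hvIy???????
Fragment 2: offset=4 data="hDH" -> buffer=hvIyhDH????
Fragment 3: offset=7 data="ecEq" -> buffer=hvIyhDHecEq
Fragment 4: offset=7 data="Vhy" -> buffer=hvIyhDHVhyq

Answer: hvIyhDHVhyq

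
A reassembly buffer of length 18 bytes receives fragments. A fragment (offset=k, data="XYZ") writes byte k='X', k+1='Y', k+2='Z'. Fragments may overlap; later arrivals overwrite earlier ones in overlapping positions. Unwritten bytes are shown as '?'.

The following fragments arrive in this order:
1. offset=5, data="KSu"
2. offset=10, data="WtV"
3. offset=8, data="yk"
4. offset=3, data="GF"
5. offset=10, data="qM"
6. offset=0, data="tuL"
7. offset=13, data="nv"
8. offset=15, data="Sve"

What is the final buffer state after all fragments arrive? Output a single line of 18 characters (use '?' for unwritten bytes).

Answer: tuLGFKSuykqMVnvSve

Derivation:
Fragment 1: offset=5 data="KSu" -> buffer=?????KSu??????????
Fragment 2: offset=10 data="WtV" -> buffer=?????KSu??WtV?????
Fragment 3: offset=8 data="yk" -> buffer=?????KSuykWtV?????
Fragment 4: offset=3 data="GF" -> buffer=???GFKSuykWtV?????
Fragment 5: offset=10 data="qM" -> buffer=???GFKSuykqMV?????
Fragment 6: offset=0 data="tuL" -> buffer=tuLGFKSuykqMV?????
Fragment 7: offset=13 data="nv" -> buffer=tuLGFKSuykqMVnv???
Fragment 8: offset=15 data="Sve" -> buffer=tuLGFKSuykqMVnvSve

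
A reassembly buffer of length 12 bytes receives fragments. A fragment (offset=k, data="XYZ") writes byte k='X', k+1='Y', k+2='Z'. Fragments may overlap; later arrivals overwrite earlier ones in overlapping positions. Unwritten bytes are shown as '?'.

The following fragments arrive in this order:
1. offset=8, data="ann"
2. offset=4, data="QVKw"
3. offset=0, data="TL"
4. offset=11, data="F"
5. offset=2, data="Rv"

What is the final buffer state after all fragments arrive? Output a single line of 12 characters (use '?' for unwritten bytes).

Fragment 1: offset=8 data="ann" -> buffer=????????ann?
Fragment 2: offset=4 data="QVKw" -> buffer=????QVKwann?
Fragment 3: offset=0 data="TL" -> buffer=TL??QVKwann?
Fragment 4: offset=11 data="F" -> buffer=TL??QVKwannF
Fragment 5: offset=2 data="Rv" -> buffer=TLRvQVKwannF

Answer: TLRvQVKwannF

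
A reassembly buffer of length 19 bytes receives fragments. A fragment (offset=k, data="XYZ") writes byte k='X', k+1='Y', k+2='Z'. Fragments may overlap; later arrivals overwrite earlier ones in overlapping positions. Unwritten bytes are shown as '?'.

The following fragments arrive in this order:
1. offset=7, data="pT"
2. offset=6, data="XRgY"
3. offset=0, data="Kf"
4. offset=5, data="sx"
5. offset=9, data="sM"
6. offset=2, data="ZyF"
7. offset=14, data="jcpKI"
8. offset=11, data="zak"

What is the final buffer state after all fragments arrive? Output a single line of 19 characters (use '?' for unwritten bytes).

Answer: KfZyFsxRgsMzakjcpKI

Derivation:
Fragment 1: offset=7 data="pT" -> buffer=???????pT??????????
Fragment 2: offset=6 data="XRgY" -> buffer=??????XRgY?????????
Fragment 3: offset=0 data="Kf" -> buffer=Kf????XRgY?????????
Fragment 4: offset=5 data="sx" -> buffer=Kf???sxRgY?????????
Fragment 5: offset=9 data="sM" -> buffer=Kf???sxRgsM????????
Fragment 6: offset=2 data="ZyF" -> buffer=KfZyFsxRgsM????????
Fragment 7: offset=14 data="jcpKI" -> buffer=KfZyFsxRgsM???jcpKI
Fragment 8: offset=11 data="zak" -> buffer=KfZyFsxRgsMzakjcpKI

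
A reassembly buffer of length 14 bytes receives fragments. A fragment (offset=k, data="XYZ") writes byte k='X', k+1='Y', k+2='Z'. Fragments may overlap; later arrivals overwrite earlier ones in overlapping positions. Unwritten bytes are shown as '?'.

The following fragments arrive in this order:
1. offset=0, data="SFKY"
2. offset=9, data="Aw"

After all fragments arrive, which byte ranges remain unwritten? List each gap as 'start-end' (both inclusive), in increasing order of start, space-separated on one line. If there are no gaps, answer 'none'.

Answer: 4-8 11-13

Derivation:
Fragment 1: offset=0 len=4
Fragment 2: offset=9 len=2
Gaps: 4-8 11-13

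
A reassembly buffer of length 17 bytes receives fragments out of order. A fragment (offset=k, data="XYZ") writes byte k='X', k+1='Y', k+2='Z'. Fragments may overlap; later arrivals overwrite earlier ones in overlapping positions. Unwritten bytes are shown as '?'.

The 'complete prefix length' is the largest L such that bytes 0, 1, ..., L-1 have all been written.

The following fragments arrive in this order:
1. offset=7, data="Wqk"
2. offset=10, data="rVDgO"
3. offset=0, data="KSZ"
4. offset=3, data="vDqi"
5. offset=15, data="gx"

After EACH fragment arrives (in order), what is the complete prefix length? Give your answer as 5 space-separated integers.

Answer: 0 0 3 15 17

Derivation:
Fragment 1: offset=7 data="Wqk" -> buffer=???????Wqk??????? -> prefix_len=0
Fragment 2: offset=10 data="rVDgO" -> buffer=???????WqkrVDgO?? -> prefix_len=0
Fragment 3: offset=0 data="KSZ" -> buffer=KSZ????WqkrVDgO?? -> prefix_len=3
Fragment 4: offset=3 data="vDqi" -> buffer=KSZvDqiWqkrVDgO?? -> prefix_len=15
Fragment 5: offset=15 data="gx" -> buffer=KSZvDqiWqkrVDgOgx -> prefix_len=17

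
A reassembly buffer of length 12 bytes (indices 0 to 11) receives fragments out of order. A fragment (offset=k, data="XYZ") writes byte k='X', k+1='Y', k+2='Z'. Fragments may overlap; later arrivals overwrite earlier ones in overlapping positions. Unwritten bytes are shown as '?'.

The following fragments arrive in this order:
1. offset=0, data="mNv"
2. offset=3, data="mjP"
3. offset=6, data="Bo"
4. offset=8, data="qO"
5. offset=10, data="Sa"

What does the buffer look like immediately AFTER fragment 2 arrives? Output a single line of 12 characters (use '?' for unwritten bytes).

Answer: mNvmjP??????

Derivation:
Fragment 1: offset=0 data="mNv" -> buffer=mNv?????????
Fragment 2: offset=3 data="mjP" -> buffer=mNvmjP??????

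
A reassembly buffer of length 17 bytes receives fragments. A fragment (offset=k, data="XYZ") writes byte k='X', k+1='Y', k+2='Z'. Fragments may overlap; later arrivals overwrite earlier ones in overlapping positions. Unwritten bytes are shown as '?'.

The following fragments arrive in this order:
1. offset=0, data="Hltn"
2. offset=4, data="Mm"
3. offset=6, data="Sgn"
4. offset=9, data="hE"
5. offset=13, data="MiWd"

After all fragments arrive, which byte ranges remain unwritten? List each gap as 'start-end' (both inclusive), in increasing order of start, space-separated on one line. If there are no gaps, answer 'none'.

Fragment 1: offset=0 len=4
Fragment 2: offset=4 len=2
Fragment 3: offset=6 len=3
Fragment 4: offset=9 len=2
Fragment 5: offset=13 len=4
Gaps: 11-12

Answer: 11-12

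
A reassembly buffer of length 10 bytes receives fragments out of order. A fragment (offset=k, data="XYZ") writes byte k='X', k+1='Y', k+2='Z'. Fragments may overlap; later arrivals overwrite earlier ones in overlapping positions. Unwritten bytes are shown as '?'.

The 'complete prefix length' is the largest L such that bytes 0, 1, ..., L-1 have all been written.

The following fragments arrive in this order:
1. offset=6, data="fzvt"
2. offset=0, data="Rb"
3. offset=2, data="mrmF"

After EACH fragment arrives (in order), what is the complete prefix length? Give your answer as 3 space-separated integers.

Answer: 0 2 10

Derivation:
Fragment 1: offset=6 data="fzvt" -> buffer=??????fzvt -> prefix_len=0
Fragment 2: offset=0 data="Rb" -> buffer=Rb????fzvt -> prefix_len=2
Fragment 3: offset=2 data="mrmF" -> buffer=RbmrmFfzvt -> prefix_len=10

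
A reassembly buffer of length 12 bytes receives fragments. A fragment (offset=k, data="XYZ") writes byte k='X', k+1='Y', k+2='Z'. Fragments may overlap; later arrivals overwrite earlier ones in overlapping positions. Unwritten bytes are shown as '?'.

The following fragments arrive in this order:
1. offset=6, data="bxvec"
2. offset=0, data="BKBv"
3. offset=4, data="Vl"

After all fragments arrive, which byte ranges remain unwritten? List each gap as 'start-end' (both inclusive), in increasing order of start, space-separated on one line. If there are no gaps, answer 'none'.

Fragment 1: offset=6 len=5
Fragment 2: offset=0 len=4
Fragment 3: offset=4 len=2
Gaps: 11-11

Answer: 11-11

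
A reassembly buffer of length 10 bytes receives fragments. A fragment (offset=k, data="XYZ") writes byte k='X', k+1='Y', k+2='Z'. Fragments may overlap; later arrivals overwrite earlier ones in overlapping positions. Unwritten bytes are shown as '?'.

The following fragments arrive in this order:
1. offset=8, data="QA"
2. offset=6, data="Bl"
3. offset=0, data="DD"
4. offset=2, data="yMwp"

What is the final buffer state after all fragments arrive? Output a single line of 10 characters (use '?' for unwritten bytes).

Answer: DDyMwpBlQA

Derivation:
Fragment 1: offset=8 data="QA" -> buffer=????????QA
Fragment 2: offset=6 data="Bl" -> buffer=??????BlQA
Fragment 3: offset=0 data="DD" -> buffer=DD????BlQA
Fragment 4: offset=2 data="yMwp" -> buffer=DDyMwpBlQA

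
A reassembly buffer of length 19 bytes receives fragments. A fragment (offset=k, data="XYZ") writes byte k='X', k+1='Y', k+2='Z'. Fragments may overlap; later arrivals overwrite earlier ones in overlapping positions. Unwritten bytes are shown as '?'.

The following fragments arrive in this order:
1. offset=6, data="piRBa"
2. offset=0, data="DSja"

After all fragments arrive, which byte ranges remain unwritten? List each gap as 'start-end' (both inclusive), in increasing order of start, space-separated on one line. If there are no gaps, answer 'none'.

Fragment 1: offset=6 len=5
Fragment 2: offset=0 len=4
Gaps: 4-5 11-18

Answer: 4-5 11-18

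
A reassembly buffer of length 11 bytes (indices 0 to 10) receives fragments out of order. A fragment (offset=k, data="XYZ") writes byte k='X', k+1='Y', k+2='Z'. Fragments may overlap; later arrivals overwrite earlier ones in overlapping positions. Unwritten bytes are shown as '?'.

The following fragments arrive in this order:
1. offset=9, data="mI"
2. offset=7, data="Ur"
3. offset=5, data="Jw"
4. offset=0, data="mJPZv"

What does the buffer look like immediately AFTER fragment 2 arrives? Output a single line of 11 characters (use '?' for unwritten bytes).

Answer: ???????UrmI

Derivation:
Fragment 1: offset=9 data="mI" -> buffer=?????????mI
Fragment 2: offset=7 data="Ur" -> buffer=???????UrmI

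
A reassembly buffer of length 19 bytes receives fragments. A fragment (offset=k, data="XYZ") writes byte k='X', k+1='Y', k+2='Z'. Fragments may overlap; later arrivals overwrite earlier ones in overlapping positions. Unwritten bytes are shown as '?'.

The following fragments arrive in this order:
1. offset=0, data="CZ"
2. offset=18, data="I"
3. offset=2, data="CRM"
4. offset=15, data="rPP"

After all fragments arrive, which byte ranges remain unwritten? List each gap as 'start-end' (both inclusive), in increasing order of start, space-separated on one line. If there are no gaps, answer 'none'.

Answer: 5-14

Derivation:
Fragment 1: offset=0 len=2
Fragment 2: offset=18 len=1
Fragment 3: offset=2 len=3
Fragment 4: offset=15 len=3
Gaps: 5-14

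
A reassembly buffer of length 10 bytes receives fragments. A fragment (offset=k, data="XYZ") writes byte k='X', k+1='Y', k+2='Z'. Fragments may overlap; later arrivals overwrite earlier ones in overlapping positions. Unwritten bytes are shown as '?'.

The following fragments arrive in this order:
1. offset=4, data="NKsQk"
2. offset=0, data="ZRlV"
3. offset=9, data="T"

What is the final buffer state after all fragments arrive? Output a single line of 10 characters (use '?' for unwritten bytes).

Fragment 1: offset=4 data="NKsQk" -> buffer=????NKsQk?
Fragment 2: offset=0 data="ZRlV" -> buffer=ZRlVNKsQk?
Fragment 3: offset=9 data="T" -> buffer=ZRlVNKsQkT

Answer: ZRlVNKsQkT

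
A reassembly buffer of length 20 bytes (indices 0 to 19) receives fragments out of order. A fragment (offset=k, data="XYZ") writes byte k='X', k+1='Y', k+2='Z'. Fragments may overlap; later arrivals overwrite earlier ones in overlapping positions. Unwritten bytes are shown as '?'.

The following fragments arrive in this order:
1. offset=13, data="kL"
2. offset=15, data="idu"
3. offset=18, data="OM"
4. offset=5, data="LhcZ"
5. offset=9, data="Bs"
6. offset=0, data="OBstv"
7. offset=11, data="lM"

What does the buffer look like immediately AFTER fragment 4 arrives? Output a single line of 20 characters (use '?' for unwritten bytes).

Fragment 1: offset=13 data="kL" -> buffer=?????????????kL?????
Fragment 2: offset=15 data="idu" -> buffer=?????????????kLidu??
Fragment 3: offset=18 data="OM" -> buffer=?????????????kLiduOM
Fragment 4: offset=5 data="LhcZ" -> buffer=?????LhcZ????kLiduOM

Answer: ?????LhcZ????kLiduOM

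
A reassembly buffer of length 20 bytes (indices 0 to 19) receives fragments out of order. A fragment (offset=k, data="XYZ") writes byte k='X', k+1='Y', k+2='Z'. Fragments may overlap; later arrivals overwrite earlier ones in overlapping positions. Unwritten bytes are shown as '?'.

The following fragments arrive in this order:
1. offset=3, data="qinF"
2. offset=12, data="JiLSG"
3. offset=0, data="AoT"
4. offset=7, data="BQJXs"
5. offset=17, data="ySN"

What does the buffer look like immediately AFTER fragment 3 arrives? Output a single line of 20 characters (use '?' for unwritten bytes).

Answer: AoTqinF?????JiLSG???

Derivation:
Fragment 1: offset=3 data="qinF" -> buffer=???qinF?????????????
Fragment 2: offset=12 data="JiLSG" -> buffer=???qinF?????JiLSG???
Fragment 3: offset=0 data="AoT" -> buffer=AoTqinF?????JiLSG???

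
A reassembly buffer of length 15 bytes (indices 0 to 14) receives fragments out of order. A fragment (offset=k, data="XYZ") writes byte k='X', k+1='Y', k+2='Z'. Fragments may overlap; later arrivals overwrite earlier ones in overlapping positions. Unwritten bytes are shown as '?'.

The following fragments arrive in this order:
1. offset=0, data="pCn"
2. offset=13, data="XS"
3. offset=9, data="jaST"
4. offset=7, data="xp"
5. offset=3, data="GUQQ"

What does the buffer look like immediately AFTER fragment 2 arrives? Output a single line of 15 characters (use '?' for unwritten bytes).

Answer: pCn??????????XS

Derivation:
Fragment 1: offset=0 data="pCn" -> buffer=pCn????????????
Fragment 2: offset=13 data="XS" -> buffer=pCn??????????XS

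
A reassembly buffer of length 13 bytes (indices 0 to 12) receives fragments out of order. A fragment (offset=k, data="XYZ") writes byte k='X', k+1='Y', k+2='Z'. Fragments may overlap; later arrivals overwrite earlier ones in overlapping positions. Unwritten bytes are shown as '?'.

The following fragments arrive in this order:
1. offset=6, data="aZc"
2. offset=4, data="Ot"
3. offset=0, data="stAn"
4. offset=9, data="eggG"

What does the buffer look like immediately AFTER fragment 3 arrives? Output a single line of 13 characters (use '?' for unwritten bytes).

Answer: stAnOtaZc????

Derivation:
Fragment 1: offset=6 data="aZc" -> buffer=??????aZc????
Fragment 2: offset=4 data="Ot" -> buffer=????OtaZc????
Fragment 3: offset=0 data="stAn" -> buffer=stAnOtaZc????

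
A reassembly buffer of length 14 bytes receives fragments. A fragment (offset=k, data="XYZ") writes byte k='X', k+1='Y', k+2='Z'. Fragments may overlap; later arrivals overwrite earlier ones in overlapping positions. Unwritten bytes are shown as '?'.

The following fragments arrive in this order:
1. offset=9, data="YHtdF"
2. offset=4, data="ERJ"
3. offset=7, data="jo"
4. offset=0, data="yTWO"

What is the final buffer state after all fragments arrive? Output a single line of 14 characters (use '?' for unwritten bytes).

Fragment 1: offset=9 data="YHtdF" -> buffer=?????????YHtdF
Fragment 2: offset=4 data="ERJ" -> buffer=????ERJ??YHtdF
Fragment 3: offset=7 data="jo" -> buffer=????ERJjoYHtdF
Fragment 4: offset=0 data="yTWO" -> buffer=yTWOERJjoYHtdF

Answer: yTWOERJjoYHtdF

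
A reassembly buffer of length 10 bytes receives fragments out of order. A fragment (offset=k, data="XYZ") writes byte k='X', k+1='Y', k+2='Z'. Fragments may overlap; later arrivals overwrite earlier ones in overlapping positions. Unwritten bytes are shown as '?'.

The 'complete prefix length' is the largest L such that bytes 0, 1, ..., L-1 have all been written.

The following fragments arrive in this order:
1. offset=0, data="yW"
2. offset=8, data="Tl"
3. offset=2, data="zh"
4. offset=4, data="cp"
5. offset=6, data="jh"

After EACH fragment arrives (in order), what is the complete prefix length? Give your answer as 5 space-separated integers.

Answer: 2 2 4 6 10

Derivation:
Fragment 1: offset=0 data="yW" -> buffer=yW???????? -> prefix_len=2
Fragment 2: offset=8 data="Tl" -> buffer=yW??????Tl -> prefix_len=2
Fragment 3: offset=2 data="zh" -> buffer=yWzh????Tl -> prefix_len=4
Fragment 4: offset=4 data="cp" -> buffer=yWzhcp??Tl -> prefix_len=6
Fragment 5: offset=6 data="jh" -> buffer=yWzhcpjhTl -> prefix_len=10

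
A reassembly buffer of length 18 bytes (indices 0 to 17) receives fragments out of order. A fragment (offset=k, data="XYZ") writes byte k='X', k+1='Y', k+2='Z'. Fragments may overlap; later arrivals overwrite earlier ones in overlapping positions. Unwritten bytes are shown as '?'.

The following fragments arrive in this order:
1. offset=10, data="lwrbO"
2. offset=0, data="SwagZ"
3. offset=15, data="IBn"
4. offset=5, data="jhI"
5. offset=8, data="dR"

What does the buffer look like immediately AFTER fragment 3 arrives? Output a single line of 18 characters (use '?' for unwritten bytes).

Answer: SwagZ?????lwrbOIBn

Derivation:
Fragment 1: offset=10 data="lwrbO" -> buffer=??????????lwrbO???
Fragment 2: offset=0 data="SwagZ" -> buffer=SwagZ?????lwrbO???
Fragment 3: offset=15 data="IBn" -> buffer=SwagZ?????lwrbOIBn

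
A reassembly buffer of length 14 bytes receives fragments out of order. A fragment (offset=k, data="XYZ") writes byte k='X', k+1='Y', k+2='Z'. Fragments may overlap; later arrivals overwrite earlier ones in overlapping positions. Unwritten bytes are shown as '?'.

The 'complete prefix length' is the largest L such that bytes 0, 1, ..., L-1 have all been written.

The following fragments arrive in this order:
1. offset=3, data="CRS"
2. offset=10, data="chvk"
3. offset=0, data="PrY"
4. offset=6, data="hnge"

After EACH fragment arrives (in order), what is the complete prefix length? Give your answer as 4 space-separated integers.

Fragment 1: offset=3 data="CRS" -> buffer=???CRS???????? -> prefix_len=0
Fragment 2: offset=10 data="chvk" -> buffer=???CRS????chvk -> prefix_len=0
Fragment 3: offset=0 data="PrY" -> buffer=PrYCRS????chvk -> prefix_len=6
Fragment 4: offset=6 data="hnge" -> buffer=PrYCRShngechvk -> prefix_len=14

Answer: 0 0 6 14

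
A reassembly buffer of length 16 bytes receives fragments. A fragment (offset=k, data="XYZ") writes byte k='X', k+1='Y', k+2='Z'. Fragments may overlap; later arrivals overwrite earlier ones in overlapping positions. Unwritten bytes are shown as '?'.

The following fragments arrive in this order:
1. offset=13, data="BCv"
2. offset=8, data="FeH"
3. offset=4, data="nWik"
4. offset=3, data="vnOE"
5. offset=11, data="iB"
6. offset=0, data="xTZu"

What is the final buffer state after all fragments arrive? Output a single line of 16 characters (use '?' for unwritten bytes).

Fragment 1: offset=13 data="BCv" -> buffer=?????????????BCv
Fragment 2: offset=8 data="FeH" -> buffer=????????FeH??BCv
Fragment 3: offset=4 data="nWik" -> buffer=????nWikFeH??BCv
Fragment 4: offset=3 data="vnOE" -> buffer=???vnOEkFeH??BCv
Fragment 5: offset=11 data="iB" -> buffer=???vnOEkFeHiBBCv
Fragment 6: offset=0 data="xTZu" -> buffer=xTZunOEkFeHiBBCv

Answer: xTZunOEkFeHiBBCv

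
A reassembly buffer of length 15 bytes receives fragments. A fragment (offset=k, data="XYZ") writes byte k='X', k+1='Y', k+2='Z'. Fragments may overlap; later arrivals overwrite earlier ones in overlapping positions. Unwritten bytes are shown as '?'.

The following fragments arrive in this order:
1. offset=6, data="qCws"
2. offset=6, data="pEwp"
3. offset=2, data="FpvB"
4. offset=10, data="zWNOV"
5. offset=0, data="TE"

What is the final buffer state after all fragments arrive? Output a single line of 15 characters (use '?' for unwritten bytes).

Answer: TEFpvBpEwpzWNOV

Derivation:
Fragment 1: offset=6 data="qCws" -> buffer=??????qCws?????
Fragment 2: offset=6 data="pEwp" -> buffer=??????pEwp?????
Fragment 3: offset=2 data="FpvB" -> buffer=??FpvBpEwp?????
Fragment 4: offset=10 data="zWNOV" -> buffer=??FpvBpEwpzWNOV
Fragment 5: offset=0 data="TE" -> buffer=TEFpvBpEwpzWNOV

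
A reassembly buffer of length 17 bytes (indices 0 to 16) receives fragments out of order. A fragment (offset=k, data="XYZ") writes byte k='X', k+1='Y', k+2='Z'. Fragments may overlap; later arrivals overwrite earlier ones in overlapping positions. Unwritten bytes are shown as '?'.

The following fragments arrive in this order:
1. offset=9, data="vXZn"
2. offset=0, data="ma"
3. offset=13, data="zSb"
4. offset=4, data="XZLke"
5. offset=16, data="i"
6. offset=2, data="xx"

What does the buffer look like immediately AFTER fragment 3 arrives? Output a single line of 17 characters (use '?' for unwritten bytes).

Fragment 1: offset=9 data="vXZn" -> buffer=?????????vXZn????
Fragment 2: offset=0 data="ma" -> buffer=ma???????vXZn????
Fragment 3: offset=13 data="zSb" -> buffer=ma???????vXZnzSb?

Answer: ma???????vXZnzSb?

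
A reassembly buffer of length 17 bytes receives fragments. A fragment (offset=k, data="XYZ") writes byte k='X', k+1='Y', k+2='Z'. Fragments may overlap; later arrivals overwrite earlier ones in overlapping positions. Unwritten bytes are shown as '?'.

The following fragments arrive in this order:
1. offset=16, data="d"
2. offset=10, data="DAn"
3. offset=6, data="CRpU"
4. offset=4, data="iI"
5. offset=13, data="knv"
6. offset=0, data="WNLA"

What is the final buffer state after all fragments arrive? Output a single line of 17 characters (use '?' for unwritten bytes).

Answer: WNLAiICRpUDAnknvd

Derivation:
Fragment 1: offset=16 data="d" -> buffer=????????????????d
Fragment 2: offset=10 data="DAn" -> buffer=??????????DAn???d
Fragment 3: offset=6 data="CRpU" -> buffer=??????CRpUDAn???d
Fragment 4: offset=4 data="iI" -> buffer=????iICRpUDAn???d
Fragment 5: offset=13 data="knv" -> buffer=????iICRpUDAnknvd
Fragment 6: offset=0 data="WNLA" -> buffer=WNLAiICRpUDAnknvd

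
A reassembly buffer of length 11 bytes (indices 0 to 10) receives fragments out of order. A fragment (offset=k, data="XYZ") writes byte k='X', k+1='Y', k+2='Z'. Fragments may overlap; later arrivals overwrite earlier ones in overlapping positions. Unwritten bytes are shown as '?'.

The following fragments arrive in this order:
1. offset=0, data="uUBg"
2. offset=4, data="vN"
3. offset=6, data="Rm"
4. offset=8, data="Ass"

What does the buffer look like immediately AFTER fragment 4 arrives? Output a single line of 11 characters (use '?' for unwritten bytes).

Fragment 1: offset=0 data="uUBg" -> buffer=uUBg???????
Fragment 2: offset=4 data="vN" -> buffer=uUBgvN?????
Fragment 3: offset=6 data="Rm" -> buffer=uUBgvNRm???
Fragment 4: offset=8 data="Ass" -> buffer=uUBgvNRmAss

Answer: uUBgvNRmAss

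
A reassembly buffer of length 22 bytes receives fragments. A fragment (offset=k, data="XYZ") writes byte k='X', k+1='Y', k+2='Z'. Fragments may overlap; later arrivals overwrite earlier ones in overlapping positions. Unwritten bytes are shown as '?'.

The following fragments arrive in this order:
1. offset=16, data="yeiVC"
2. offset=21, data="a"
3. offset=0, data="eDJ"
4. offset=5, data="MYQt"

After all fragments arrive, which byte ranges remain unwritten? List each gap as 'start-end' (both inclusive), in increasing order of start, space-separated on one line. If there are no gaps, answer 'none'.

Answer: 3-4 9-15

Derivation:
Fragment 1: offset=16 len=5
Fragment 2: offset=21 len=1
Fragment 3: offset=0 len=3
Fragment 4: offset=5 len=4
Gaps: 3-4 9-15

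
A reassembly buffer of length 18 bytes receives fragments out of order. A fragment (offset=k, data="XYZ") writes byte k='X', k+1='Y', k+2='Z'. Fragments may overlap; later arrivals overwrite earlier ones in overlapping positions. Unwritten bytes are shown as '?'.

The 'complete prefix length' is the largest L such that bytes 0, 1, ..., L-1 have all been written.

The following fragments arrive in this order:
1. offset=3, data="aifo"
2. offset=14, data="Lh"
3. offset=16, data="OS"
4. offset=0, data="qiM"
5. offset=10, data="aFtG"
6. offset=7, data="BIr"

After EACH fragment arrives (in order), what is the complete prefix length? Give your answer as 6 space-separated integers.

Answer: 0 0 0 7 7 18

Derivation:
Fragment 1: offset=3 data="aifo" -> buffer=???aifo??????????? -> prefix_len=0
Fragment 2: offset=14 data="Lh" -> buffer=???aifo???????Lh?? -> prefix_len=0
Fragment 3: offset=16 data="OS" -> buffer=???aifo???????LhOS -> prefix_len=0
Fragment 4: offset=0 data="qiM" -> buffer=qiMaifo???????LhOS -> prefix_len=7
Fragment 5: offset=10 data="aFtG" -> buffer=qiMaifo???aFtGLhOS -> prefix_len=7
Fragment 6: offset=7 data="BIr" -> buffer=qiMaifoBIraFtGLhOS -> prefix_len=18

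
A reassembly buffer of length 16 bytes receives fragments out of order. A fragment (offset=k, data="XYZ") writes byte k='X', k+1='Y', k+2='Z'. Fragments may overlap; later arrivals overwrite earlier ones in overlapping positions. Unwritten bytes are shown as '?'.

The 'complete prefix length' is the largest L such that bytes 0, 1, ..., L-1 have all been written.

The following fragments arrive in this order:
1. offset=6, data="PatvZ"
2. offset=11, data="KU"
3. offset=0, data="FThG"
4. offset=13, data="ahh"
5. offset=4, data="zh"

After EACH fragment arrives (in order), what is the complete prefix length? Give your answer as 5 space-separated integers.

Fragment 1: offset=6 data="PatvZ" -> buffer=??????PatvZ????? -> prefix_len=0
Fragment 2: offset=11 data="KU" -> buffer=??????PatvZKU??? -> prefix_len=0
Fragment 3: offset=0 data="FThG" -> buffer=FThG??PatvZKU??? -> prefix_len=4
Fragment 4: offset=13 data="ahh" -> buffer=FThG??PatvZKUahh -> prefix_len=4
Fragment 5: offset=4 data="zh" -> buffer=FThGzhPatvZKUahh -> prefix_len=16

Answer: 0 0 4 4 16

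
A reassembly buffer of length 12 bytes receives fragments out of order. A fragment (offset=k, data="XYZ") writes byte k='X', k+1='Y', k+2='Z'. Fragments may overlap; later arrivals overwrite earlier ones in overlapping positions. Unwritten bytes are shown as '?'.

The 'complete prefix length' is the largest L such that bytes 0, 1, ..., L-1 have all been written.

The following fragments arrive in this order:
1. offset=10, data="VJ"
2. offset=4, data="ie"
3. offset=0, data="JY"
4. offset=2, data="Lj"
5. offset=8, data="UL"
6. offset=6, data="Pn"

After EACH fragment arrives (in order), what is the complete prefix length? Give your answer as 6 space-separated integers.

Fragment 1: offset=10 data="VJ" -> buffer=??????????VJ -> prefix_len=0
Fragment 2: offset=4 data="ie" -> buffer=????ie????VJ -> prefix_len=0
Fragment 3: offset=0 data="JY" -> buffer=JY??ie????VJ -> prefix_len=2
Fragment 4: offset=2 data="Lj" -> buffer=JYLjie????VJ -> prefix_len=6
Fragment 5: offset=8 data="UL" -> buffer=JYLjie??ULVJ -> prefix_len=6
Fragment 6: offset=6 data="Pn" -> buffer=JYLjiePnULVJ -> prefix_len=12

Answer: 0 0 2 6 6 12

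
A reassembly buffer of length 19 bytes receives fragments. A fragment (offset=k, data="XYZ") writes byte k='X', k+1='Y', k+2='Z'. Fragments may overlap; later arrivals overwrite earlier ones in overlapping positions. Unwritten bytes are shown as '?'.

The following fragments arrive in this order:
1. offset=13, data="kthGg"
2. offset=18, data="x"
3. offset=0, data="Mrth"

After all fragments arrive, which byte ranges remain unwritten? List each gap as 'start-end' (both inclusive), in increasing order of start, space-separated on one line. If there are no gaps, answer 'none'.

Answer: 4-12

Derivation:
Fragment 1: offset=13 len=5
Fragment 2: offset=18 len=1
Fragment 3: offset=0 len=4
Gaps: 4-12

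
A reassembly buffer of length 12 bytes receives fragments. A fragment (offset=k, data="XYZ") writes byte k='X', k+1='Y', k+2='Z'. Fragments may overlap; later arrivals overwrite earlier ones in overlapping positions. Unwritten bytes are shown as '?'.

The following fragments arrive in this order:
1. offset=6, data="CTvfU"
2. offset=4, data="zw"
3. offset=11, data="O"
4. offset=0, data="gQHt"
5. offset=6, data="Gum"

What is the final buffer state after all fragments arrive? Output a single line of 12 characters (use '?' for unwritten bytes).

Fragment 1: offset=6 data="CTvfU" -> buffer=??????CTvfU?
Fragment 2: offset=4 data="zw" -> buffer=????zwCTvfU?
Fragment 3: offset=11 data="O" -> buffer=????zwCTvfUO
Fragment 4: offset=0 data="gQHt" -> buffer=gQHtzwCTvfUO
Fragment 5: offset=6 data="Gum" -> buffer=gQHtzwGumfUO

Answer: gQHtzwGumfUO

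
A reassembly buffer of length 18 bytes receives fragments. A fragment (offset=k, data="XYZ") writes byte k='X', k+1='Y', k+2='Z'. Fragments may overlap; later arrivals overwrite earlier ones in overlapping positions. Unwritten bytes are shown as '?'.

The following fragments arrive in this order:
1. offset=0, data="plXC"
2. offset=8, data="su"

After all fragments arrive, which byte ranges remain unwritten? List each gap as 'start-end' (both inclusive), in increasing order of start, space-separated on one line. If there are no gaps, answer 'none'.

Answer: 4-7 10-17

Derivation:
Fragment 1: offset=0 len=4
Fragment 2: offset=8 len=2
Gaps: 4-7 10-17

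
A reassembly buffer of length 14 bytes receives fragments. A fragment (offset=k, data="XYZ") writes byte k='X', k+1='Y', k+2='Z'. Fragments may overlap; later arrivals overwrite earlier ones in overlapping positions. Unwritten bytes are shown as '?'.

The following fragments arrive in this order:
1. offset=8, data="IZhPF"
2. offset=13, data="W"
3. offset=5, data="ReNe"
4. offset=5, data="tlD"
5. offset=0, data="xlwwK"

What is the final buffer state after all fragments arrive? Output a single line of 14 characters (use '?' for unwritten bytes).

Answer: xlwwKtlDeZhPFW

Derivation:
Fragment 1: offset=8 data="IZhPF" -> buffer=????????IZhPF?
Fragment 2: offset=13 data="W" -> buffer=????????IZhPFW
Fragment 3: offset=5 data="ReNe" -> buffer=?????ReNeZhPFW
Fragment 4: offset=5 data="tlD" -> buffer=?????tlDeZhPFW
Fragment 5: offset=0 data="xlwwK" -> buffer=xlwwKtlDeZhPFW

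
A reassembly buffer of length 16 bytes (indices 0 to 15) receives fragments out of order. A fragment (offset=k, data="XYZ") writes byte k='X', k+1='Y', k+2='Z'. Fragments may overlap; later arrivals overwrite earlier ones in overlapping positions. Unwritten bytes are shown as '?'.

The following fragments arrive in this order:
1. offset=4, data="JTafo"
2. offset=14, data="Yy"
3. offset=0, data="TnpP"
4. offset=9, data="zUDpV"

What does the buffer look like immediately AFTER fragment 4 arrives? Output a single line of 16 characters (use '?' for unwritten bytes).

Fragment 1: offset=4 data="JTafo" -> buffer=????JTafo???????
Fragment 2: offset=14 data="Yy" -> buffer=????JTafo?????Yy
Fragment 3: offset=0 data="TnpP" -> buffer=TnpPJTafo?????Yy
Fragment 4: offset=9 data="zUDpV" -> buffer=TnpPJTafozUDpVYy

Answer: TnpPJTafozUDpVYy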